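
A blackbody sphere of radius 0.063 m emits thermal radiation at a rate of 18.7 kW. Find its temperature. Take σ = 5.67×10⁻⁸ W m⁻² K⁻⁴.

A = 4πr² = 4π × (0.063)² = 0.0499 m².
From P = σAT⁴, T = (P / σA)^(1/4) = (18700 / (5.67×10⁻⁸ × 0.0499))^(1/4).
T = (6.61×10^12)^(1/4) = 1600 K.

T ≈ 1600 K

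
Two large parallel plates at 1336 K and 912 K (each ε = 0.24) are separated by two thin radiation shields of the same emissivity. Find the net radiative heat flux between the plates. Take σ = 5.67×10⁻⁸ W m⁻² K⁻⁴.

q ≈ 6430 W/m²

Each of the 3 gaps contributes resistance (2/ε − 1) = 2/0.24 − 1 = 7.333; total = 22.00.
q = σ(T₁⁴ − T₂⁴) / 22.00 = 5.67×10⁻⁸ × 2.49×10^12 / 22.00 = 6430 W/m².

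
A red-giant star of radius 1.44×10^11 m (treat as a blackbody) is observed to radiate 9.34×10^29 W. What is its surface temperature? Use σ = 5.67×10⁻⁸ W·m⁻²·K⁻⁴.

A = 4πr² = 4π × (1.44×10^11)² = 2.61×10^23 m².
From P = σAT⁴, T = (P / σA)^(1/4) = (9.34×10^29 / (5.67×10⁻⁸ × 2.61×10^23))^(1/4).
T = (6.32×10^13)^(1/4) = 2820 K.

T ≈ 2820 K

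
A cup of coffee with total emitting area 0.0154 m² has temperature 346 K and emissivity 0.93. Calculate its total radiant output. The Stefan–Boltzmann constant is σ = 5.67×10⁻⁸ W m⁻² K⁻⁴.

Stefan–Boltzmann: P = εσAT⁴ = 0.93 × 5.67×10⁻⁸ × 0.0154 × (346)⁴ = 0.93 × 5.67×10⁻⁸ × 0.0154 × 1.43×10^10.
P = 11.6 W.

P ≈ 11.6 W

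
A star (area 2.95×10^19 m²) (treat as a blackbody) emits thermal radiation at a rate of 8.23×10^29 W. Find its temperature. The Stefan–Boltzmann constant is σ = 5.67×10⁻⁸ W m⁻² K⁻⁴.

T ≈ 26500 K

From P = σAT⁴, T = (P / σA)^(1/4) = (8.23×10^29 / (5.67×10⁻⁸ × 2.95×10^19))^(1/4).
T = (4.92×10^17)^(1/4) = 26500 K.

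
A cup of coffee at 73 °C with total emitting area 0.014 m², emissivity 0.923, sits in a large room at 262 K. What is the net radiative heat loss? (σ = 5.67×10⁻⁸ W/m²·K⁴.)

Q ≈ 7.05 W

Convert: 73 °C = 346 K.
Q = εσA(T⁴ − T_s⁴). T⁴ − T_s⁴ = (346)⁴ − (262)⁴ = 1.43×10^10 − 4.71×10^9 = 9.62×10^9 K⁴.
Q = 0.923 × 5.67×10⁻⁸ × 0.0140 × 9.62×10^9 = 7.05 W.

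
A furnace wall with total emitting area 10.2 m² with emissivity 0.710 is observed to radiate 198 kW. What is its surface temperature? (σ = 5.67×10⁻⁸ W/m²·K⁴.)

T ≈ 833 K

From P = εσAT⁴, T = (P / εσA)^(1/4) = (1.98×10^5 / (0.710 × 5.67×10⁻⁸ × 10.2))^(1/4).
T = (4.82×10^11)^(1/4) = 833 K.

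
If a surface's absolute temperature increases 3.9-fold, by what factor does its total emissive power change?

P ∝ T⁴, so the power scales as (3.9)⁴ = 231.

factor ≈ 231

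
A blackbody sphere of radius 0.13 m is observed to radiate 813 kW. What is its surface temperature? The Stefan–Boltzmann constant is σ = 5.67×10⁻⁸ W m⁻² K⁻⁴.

T ≈ 2870 K

A = 4πr² = 4π × (0.13)² = 0.212 m².
From P = σAT⁴, T = (P / σA)^(1/4) = (8.13×10^5 / (5.67×10⁻⁸ × 0.212))^(1/4).
T = (6.75×10^13)^(1/4) = 2870 K.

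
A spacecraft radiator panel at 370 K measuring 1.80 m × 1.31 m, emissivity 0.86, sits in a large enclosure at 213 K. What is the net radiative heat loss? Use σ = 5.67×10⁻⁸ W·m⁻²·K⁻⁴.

Q ≈ 1920 W

A = 1.80 × 1.31 = 2.36 m².
Q = εσA(T⁴ − T_s⁴). T⁴ − T_s⁴ = (370)⁴ − (213)⁴ = 1.87×10^10 − 2.06×10^9 = 1.67×10^10 K⁴.
Q = 0.86 × 5.67×10⁻⁸ × 2.36 × 1.67×10^10 = 1920 W.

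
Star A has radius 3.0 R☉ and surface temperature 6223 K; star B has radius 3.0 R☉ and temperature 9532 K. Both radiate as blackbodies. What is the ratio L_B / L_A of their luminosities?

L_B/L_A ≈ 5.50

L = 4πR²σT⁴ ∝ R²T⁴, so L_B/L_A = (3.0/3.0)² × (9532/6223)⁴ = 1.00 × 5.50 = 5.50.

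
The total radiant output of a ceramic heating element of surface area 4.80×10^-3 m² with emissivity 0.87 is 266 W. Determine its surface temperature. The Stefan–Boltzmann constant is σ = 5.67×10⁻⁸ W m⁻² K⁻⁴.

From P = εσAT⁴, T = (P / εσA)^(1/4) = (266 / (0.87 × 5.67×10⁻⁸ × 4.80×10^-3))^(1/4).
T = (1.12×10^12)^(1/4) = 1030 K.

T ≈ 1030 K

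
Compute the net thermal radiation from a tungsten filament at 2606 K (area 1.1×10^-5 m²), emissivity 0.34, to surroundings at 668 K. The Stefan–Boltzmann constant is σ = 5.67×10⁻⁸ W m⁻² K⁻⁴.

Q = εσA(T⁴ − T_s⁴). T⁴ − T_s⁴ = (2606)⁴ − (668)⁴ = 4.61×10^13 − 1.99×10^11 = 4.59×10^13 K⁴.
Q = 0.34 × 5.67×10⁻⁸ × 1.10×10^-5 × 4.59×10^13 = 9.74 W.

Q ≈ 9.74 W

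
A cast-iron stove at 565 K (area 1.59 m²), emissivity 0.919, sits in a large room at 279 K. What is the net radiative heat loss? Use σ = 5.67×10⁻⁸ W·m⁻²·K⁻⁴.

Q = εσA(T⁴ − T_s⁴). T⁴ − T_s⁴ = (565)⁴ − (279)⁴ = 1.02×10^11 − 6.06×10^9 = 9.58×10^10 K⁴.
Q = 0.919 × 5.67×10⁻⁸ × 1.59 × 9.58×10^10 = 7940 W.

Q ≈ 7940 W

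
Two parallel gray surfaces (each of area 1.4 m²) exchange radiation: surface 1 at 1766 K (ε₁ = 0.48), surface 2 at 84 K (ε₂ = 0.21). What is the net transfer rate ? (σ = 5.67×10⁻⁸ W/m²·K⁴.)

For two large parallel gray plates, q = σ(T₁⁴ − T₂⁴) / (1/ε₁ + 1/ε₂ − 1).
1/ε₁ + 1/ε₂ − 1 = 1/0.48 + 1/0.21 − 1 = 5.845.
T₁⁴ − T₂⁴ = 9.73×10^12 − 4.98×10^7 = 9.73×10^12 K⁴.
q = 5.67×10⁻⁸ × 9.73×10^12 / 5.845 = 94300 W/m².
Q = q·A = 94300 × 1.4 = 1.32×10^5 W.

Q ≈ 1.32×10^5 W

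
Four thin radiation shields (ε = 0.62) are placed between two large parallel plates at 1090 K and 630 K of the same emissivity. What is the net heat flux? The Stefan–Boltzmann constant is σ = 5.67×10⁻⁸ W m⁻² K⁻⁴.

Each of the 5 gaps contributes resistance (2/ε − 1) = 2/0.62 − 1 = 2.226; total = 11.13.
q = σ(T₁⁴ − T₂⁴) / 11.13 = 5.67×10⁻⁸ × 1.25×10^12 / 11.13 = 6390 W/m².

q ≈ 6390 W/m²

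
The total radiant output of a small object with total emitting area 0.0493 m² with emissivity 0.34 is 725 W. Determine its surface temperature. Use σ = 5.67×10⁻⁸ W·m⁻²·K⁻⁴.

From P = εσAT⁴, T = (P / εσA)^(1/4) = (725 / (0.34 × 5.67×10⁻⁸ × 0.0493))^(1/4).
T = (7.63×10^11)^(1/4) = 935 K.

T ≈ 935 K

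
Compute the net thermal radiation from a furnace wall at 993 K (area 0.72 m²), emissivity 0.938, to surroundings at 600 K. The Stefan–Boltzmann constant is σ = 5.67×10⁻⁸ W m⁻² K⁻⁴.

Q ≈ 32300 W

Q = εσA(T⁴ − T_s⁴). T⁴ − T_s⁴ = (993)⁴ − (600)⁴ = 9.72×10^11 − 1.30×10^11 = 8.43×10^11 K⁴.
Q = 0.938 × 5.67×10⁻⁸ × 0.720 × 8.43×10^11 = 32300 W.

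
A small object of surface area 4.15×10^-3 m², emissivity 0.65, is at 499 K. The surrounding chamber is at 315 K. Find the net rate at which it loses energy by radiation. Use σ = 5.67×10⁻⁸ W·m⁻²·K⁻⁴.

Q = εσA(T⁴ − T_s⁴). T⁴ − T_s⁴ = (499)⁴ − (315)⁴ = 6.20×10^10 − 9.85×10^9 = 5.22×10^10 K⁴.
Q = 0.65 × 5.67×10⁻⁸ × 4.15×10^-3 × 5.22×10^10 = 7.98 W.

Q ≈ 7.98 W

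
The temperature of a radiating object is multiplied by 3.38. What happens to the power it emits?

factor ≈ 131

P ∝ T⁴, so the power scales as (3.38)⁴ = 131.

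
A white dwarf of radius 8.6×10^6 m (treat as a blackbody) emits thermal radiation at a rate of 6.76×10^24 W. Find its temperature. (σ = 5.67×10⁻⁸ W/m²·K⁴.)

T ≈ 18900 K

A = 4πr² = 4π × (8.6×10^6)² = 9.29×10^14 m².
From P = σAT⁴, T = (P / σA)^(1/4) = (6.76×10^24 / (5.67×10⁻⁸ × 9.29×10^14))^(1/4).
T = (1.28×10^17)^(1/4) = 18900 K.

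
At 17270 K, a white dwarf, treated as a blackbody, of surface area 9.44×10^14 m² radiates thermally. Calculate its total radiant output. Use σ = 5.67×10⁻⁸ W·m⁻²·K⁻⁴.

P ≈ 4.76×10^24 W

P = σAT⁴ = 5.67×10⁻⁸ × 9.44×10^14 × (17270)⁴ = 5.67×10⁻⁸ × 9.44×10^14 × 8.90×10^16.
P = 4.76×10^24 W.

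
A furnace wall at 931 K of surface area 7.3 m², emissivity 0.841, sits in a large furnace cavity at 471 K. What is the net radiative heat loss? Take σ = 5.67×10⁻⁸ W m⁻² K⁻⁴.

Q = εσA(T⁴ − T_s⁴). T⁴ − T_s⁴ = (931)⁴ − (471)⁴ = 7.51×10^11 − 4.92×10^10 = 7.02×10^11 K⁴.
Q = 0.841 × 5.67×10⁻⁸ × 7.30 × 7.02×10^11 = 2.44×10^5 W.

Q ≈ 2.44×10^5 W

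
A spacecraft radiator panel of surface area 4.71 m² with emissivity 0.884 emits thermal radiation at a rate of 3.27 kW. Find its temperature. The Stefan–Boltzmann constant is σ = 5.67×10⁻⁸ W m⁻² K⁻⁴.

T ≈ 343 K

From P = εσAT⁴, T = (P / εσA)^(1/4) = (3270 / (0.884 × 5.67×10⁻⁸ × 4.71))^(1/4).
T = (1.39×10^10)^(1/4) = 343 K.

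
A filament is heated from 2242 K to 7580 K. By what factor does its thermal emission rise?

P ∝ T⁴, so the ratio is (7580/2242)⁴ = (3.381)⁴ = 131.

ratio ≈ 131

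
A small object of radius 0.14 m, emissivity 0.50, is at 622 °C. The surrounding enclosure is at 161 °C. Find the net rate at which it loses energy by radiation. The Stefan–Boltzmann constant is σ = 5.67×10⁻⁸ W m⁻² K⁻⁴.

Q ≈ 4230 W

A = 4πr² = 4π × (0.14)² = 0.246 m².
Convert: 622 °C = 895 K; 161 °C = 434 K.
Q = εσA(T⁴ − T_s⁴). T⁴ − T_s⁴ = (895)⁴ − (434)⁴ = 6.42×10^11 − 3.55×10^10 = 6.06×10^11 K⁴.
Q = 0.50 × 5.67×10⁻⁸ × 0.246 × 6.06×10^11 = 4230 W.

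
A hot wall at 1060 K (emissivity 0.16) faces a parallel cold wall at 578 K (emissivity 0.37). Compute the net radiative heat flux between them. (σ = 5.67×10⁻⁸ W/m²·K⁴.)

q ≈ 8210 W/m²

For two large parallel gray plates, q = σ(T₁⁴ − T₂⁴) / (1/ε₁ + 1/ε₂ − 1).
1/ε₁ + 1/ε₂ − 1 = 1/0.16 + 1/0.37 − 1 = 7.953.
T₁⁴ − T₂⁴ = 1.26×10^12 − 1.12×10^11 = 1.15×10^12 K⁴.
q = 5.67×10⁻⁸ × 1.15×10^12 / 7.953 = 8210 W/m².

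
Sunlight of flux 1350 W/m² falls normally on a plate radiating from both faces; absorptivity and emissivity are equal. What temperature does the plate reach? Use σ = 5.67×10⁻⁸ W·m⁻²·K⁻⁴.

T ≈ 330 K

Absorbed flux αS = emitted flux 2εσT⁴ per unit area; with α = ε this gives T = (S/2σ)^(1/4).
T = (1350 / (2 × 5.67×10⁻⁸))^(1/4) = (1.19×10^10)^(1/4).
T = 330 K.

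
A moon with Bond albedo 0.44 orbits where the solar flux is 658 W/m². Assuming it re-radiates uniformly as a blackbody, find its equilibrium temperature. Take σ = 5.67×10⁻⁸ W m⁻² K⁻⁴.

Power absorbed = (1−a)S·πR²; power emitted = 4πR²σT⁴. Equating and cancelling πR²:
T = ((1−a)S / 4σ)^(1/4) = (368 / (4 × 5.67×10⁻⁸))^(1/4) = (1.62×10^9)^(1/4).
T = 201 K.

T ≈ 201 K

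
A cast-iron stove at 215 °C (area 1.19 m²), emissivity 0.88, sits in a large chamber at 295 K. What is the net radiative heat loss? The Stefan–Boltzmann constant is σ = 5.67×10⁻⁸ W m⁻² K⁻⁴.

Convert: 215 °C = 488 K.
Q = εσA(T⁴ − T_s⁴). T⁴ − T_s⁴ = (488)⁴ − (295)⁴ = 5.67×10^10 − 7.57×10^9 = 4.91×10^10 K⁴.
Q = 0.88 × 5.67×10⁻⁸ × 1.19 × 4.91×10^10 = 2920 W.

Q ≈ 2920 W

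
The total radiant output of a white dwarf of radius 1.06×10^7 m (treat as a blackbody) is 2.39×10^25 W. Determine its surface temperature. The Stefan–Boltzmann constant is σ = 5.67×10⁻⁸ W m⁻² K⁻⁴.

A = 4πr² = 4π × (1.06×10^7)² = 1.41×10^15 m².
From P = σAT⁴, T = (P / σA)^(1/4) = (2.39×10^25 / (5.67×10⁻⁸ × 1.41×10^15))^(1/4).
T = (2.99×10^17)^(1/4) = 23400 K.

T ≈ 23400 K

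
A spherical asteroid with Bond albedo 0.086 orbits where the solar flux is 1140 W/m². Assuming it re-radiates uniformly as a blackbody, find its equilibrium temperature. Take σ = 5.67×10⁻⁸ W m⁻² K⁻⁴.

Power absorbed = (1−a)S·πR²; power emitted = 4πR²σT⁴. Equating and cancelling πR²:
T = ((1−a)S / 4σ)^(1/4) = (1040 / (4 × 5.67×10⁻⁸))^(1/4) = (4.59×10^9)^(1/4).
T = 260 K.

T ≈ 260 K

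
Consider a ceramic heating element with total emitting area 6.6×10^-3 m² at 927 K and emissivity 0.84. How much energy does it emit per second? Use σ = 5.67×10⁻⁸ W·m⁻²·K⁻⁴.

P ≈ 232 W

P = εσAT⁴ = 0.84 × 5.67×10⁻⁸ × 6.60×10^-3 × (927)⁴ = 0.84 × 5.67×10⁻⁸ × 6.60×10^-3 × 7.38×10^11.
P = 232 W.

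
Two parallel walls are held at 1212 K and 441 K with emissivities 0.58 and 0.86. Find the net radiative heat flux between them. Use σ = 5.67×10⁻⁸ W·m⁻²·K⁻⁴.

For two large parallel gray plates, q = σ(T₁⁴ − T₂⁴) / (1/ε₁ + 1/ε₂ − 1).
1/ε₁ + 1/ε₂ − 1 = 1/0.58 + 1/0.86 − 1 = 1.887.
T₁⁴ − T₂⁴ = 2.16×10^12 − 3.78×10^10 = 2.12×10^12 K⁴.
q = 5.67×10⁻⁸ × 2.12×10^12 / 1.887 = 63700 W/m².

q ≈ 63700 W/m²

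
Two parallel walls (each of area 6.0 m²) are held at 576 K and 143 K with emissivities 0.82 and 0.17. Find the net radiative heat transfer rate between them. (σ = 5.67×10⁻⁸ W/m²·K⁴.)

For two large parallel gray plates, q = σ(T₁⁴ − T₂⁴) / (1/ε₁ + 1/ε₂ − 1).
1/ε₁ + 1/ε₂ − 1 = 1/0.82 + 1/0.17 − 1 = 6.102.
T₁⁴ − T₂⁴ = 1.10×10^11 − 4.18×10^8 = 1.10×10^11 K⁴.
q = 5.67×10⁻⁸ × 1.10×10^11 / 6.102 = 1020 W/m².
Q = q·A = 1020 × 6.0 = 6110 W.

Q ≈ 6110 W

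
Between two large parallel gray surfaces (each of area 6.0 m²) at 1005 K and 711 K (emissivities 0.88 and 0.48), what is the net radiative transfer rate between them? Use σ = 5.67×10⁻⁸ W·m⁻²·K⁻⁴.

For two large parallel gray plates, q = σ(T₁⁴ − T₂⁴) / (1/ε₁ + 1/ε₂ − 1).
1/ε₁ + 1/ε₂ − 1 = 1/0.88 + 1/0.48 − 1 = 2.220.
T₁⁴ − T₂⁴ = 1.02×10^12 − 2.56×10^11 = 7.65×10^11 K⁴.
q = 5.67×10⁻⁸ × 7.65×10^11 / 2.220 = 19500 W/m².
Q = q·A = 19500 × 6.0 = 1.17×10^5 W.

Q ≈ 1.17×10^5 W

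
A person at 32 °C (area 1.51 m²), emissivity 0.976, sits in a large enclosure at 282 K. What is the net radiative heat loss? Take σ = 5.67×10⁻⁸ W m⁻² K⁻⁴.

Convert: 32 °C = 305 K.
Q = εσA(T⁴ − T_s⁴). T⁴ − T_s⁴ = (305)⁴ − (282)⁴ = 8.65×10^9 − 6.32×10^9 = 2.33×10^9 K⁴.
Q = 0.976 × 5.67×10⁻⁸ × 1.51 × 2.33×10^9 = 195 W.

Q ≈ 195 W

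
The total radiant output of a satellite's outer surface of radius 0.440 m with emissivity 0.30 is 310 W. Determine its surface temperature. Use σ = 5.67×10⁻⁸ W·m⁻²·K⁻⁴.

A = 4πr² = 4π × (0.440)² = 2.43 m².
From P = εσAT⁴, T = (P / εσA)^(1/4) = (310 / (0.30 × 5.67×10⁻⁸ × 2.43))^(1/4).
T = (7.49×10^9)^(1/4) = 294 K.

T ≈ 294 K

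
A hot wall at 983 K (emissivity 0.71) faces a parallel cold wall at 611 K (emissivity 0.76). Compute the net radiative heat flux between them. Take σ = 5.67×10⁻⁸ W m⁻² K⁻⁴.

For two large parallel gray plates, q = σ(T₁⁴ − T₂⁴) / (1/ε₁ + 1/ε₂ − 1).
1/ε₁ + 1/ε₂ − 1 = 1/0.71 + 1/0.76 − 1 = 1.724.
T₁⁴ − T₂⁴ = 9.34×10^11 − 1.39×10^11 = 7.94×10^11 K⁴.
q = 5.67×10⁻⁸ × 7.94×10^11 / 1.724 = 26100 W/m².

q ≈ 26100 W/m²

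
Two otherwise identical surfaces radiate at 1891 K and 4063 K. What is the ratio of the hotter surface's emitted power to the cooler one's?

ratio ≈ 21.3

P ∝ T⁴, so the ratio is (4063/1891)⁴ = (2.149)⁴ = 21.3.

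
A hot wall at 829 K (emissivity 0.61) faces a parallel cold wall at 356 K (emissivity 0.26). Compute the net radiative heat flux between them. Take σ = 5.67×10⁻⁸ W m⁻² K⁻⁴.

q ≈ 5770 W/m²

For two large parallel gray plates, q = σ(T₁⁴ − T₂⁴) / (1/ε₁ + 1/ε₂ − 1).
1/ε₁ + 1/ε₂ − 1 = 1/0.61 + 1/0.26 − 1 = 4.485.
T₁⁴ − T₂⁴ = 4.72×10^11 − 1.61×10^10 = 4.56×10^11 K⁴.
q = 5.67×10⁻⁸ × 4.56×10^11 / 4.485 = 5770 W/m².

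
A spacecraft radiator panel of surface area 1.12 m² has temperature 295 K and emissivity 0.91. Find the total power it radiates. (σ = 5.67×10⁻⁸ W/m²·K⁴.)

P = εσAT⁴ = 0.91 × 5.67×10⁻⁸ × 1.12 × (295)⁴ = 0.91 × 5.67×10⁻⁸ × 1.12 × 7.57×10^9.
P = 438 W.

P ≈ 438 W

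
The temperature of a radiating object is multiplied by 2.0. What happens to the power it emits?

factor ≈ 16.0

P ∝ T⁴, so the power scales as (2.0)⁴ = 16.0.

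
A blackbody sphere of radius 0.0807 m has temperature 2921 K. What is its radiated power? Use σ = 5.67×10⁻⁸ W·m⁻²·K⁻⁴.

A = 4πr² = 4π × (0.0807)² = 0.0818 m².
P = σAT⁴ = 5.67×10⁻⁸ × 0.0818 × (2921)⁴ = 5.67×10⁻⁸ × 0.0818 × 7.28×10^13.
P = 3.38×10^5 W.

P ≈ 3.38×10^5 W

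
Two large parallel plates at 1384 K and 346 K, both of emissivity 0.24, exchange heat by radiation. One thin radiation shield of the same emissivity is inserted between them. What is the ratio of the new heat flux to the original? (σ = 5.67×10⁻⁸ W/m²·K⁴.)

ratio ≈ 0.500

With N identical shields there are N+1 = 2 gaps in series, each with the same radiative resistance, so the flux falls to 1/(N+1) of its unshielded value.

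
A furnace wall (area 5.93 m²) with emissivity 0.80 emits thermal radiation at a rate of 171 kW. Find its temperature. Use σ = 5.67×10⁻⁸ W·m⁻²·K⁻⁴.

T ≈ 893 K

From P = εσAT⁴, T = (P / εσA)^(1/4) = (1.71×10^5 / (0.80 × 5.67×10⁻⁸ × 5.93))^(1/4).
T = (6.36×10^11)^(1/4) = 893 K.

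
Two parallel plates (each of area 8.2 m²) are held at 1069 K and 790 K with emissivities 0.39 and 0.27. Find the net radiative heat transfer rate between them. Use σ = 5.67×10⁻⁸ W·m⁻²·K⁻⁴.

Q ≈ 80900 W

For two large parallel gray plates, q = σ(T₁⁴ − T₂⁴) / (1/ε₁ + 1/ε₂ − 1).
1/ε₁ + 1/ε₂ − 1 = 1/0.39 + 1/0.27 − 1 = 5.268.
T₁⁴ − T₂⁴ = 1.31×10^12 − 3.90×10^11 = 9.16×10^11 K⁴.
q = 5.67×10⁻⁸ × 9.16×10^11 / 5.268 = 9860 W/m².
Q = q·A = 9860 × 8.2 = 80900 W.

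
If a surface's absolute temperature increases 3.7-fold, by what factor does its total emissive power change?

P ∝ T⁴, so the power scales as (3.7)⁴ = 187.

factor ≈ 187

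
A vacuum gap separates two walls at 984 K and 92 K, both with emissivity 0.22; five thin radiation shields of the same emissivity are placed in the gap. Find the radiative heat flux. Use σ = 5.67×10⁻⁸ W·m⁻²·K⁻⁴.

Each of the 6 gaps contributes resistance (2/ε − 1) = 2/0.22 − 1 = 8.091; total = 48.55.
q = σ(T₁⁴ − T₂⁴) / 48.55 = 5.67×10⁻⁸ × 9.37×10^11 / 48.55 = 1090 W/m².

q ≈ 1090 W/m²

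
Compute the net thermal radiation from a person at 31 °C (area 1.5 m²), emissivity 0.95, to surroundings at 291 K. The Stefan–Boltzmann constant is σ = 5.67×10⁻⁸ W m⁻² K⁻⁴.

Q ≈ 111 W

Convert: 31 °C = 304 K.
Q = εσA(T⁴ − T_s⁴). T⁴ − T_s⁴ = (304)⁴ − (291)⁴ = 8.54×10^9 − 7.17×10^9 = 1.37×10^9 K⁴.
Q = 0.95 × 5.67×10⁻⁸ × 1.50 × 1.37×10^9 = 111 W.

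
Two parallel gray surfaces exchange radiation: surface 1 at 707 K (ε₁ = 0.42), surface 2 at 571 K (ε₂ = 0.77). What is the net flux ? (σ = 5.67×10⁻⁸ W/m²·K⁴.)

For two large parallel gray plates, q = σ(T₁⁴ − T₂⁴) / (1/ε₁ + 1/ε₂ − 1).
1/ε₁ + 1/ε₂ − 1 = 1/0.42 + 1/0.77 − 1 = 2.680.
T₁⁴ − T₂⁴ = 2.50×10^11 − 1.06×10^11 = 1.44×10^11 K⁴.
q = 5.67×10⁻⁸ × 1.44×10^11 / 2.680 = 3040 W/m².

q ≈ 3040 W/m²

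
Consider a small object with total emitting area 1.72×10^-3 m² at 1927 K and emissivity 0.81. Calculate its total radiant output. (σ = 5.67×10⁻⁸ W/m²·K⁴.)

P = εσAT⁴ = 0.81 × 5.67×10⁻⁸ × 1.72×10^-3 × (1927)⁴ = 0.81 × 5.67×10⁻⁸ × 1.72×10^-3 × 1.38×10^13.
P = 1090 W.

P ≈ 1090 W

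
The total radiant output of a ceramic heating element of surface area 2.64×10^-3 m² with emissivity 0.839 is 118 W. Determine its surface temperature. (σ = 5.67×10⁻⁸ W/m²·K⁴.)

From P = εσAT⁴, T = (P / εσA)^(1/4) = (118 / (0.839 × 5.67×10⁻⁸ × 2.64×10^-3))^(1/4).
T = (9.40×10^11)^(1/4) = 985 K.

T ≈ 985 K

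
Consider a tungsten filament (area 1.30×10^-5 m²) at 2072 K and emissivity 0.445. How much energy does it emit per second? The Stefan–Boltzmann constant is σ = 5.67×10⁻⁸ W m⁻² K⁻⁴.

P = εσAT⁴ = 0.445 × 5.67×10⁻⁸ × 1.30×10^-5 × (2072)⁴ = 0.445 × 5.67×10⁻⁸ × 1.30×10^-5 × 1.84×10^13.
P = 6.05 W.

P ≈ 6.05 W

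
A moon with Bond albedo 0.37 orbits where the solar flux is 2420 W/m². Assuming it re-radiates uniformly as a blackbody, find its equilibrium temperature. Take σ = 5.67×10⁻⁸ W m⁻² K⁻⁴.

T ≈ 286 K

Power absorbed = (1−a)S·πR²; power emitted = 4πR²σT⁴. Equating and cancelling πR²:
T = ((1−a)S / 4σ)^(1/4) = (1520 / (4 × 5.67×10⁻⁸))^(1/4) = (6.72×10^9)^(1/4).
T = 286 K.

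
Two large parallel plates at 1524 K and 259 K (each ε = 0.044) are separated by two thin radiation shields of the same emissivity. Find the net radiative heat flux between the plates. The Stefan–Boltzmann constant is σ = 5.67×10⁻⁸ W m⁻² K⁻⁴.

q ≈ 2290 W/m²

Each of the 3 gaps contributes resistance (2/ε − 1) = 2/0.044 − 1 = 44.45; total = 133.4.
q = σ(T₁⁴ − T₂⁴) / 133.4 = 5.67×10⁻⁸ × 5.39×10^12 / 133.4 = 2290 W/m².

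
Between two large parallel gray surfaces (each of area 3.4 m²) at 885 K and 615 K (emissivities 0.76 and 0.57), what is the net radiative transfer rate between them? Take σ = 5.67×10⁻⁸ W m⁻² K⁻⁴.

For two large parallel gray plates, q = σ(T₁⁴ − T₂⁴) / (1/ε₁ + 1/ε₂ − 1).
1/ε₁ + 1/ε₂ − 1 = 1/0.76 + 1/0.57 − 1 = 2.070.
T₁⁴ − T₂⁴ = 6.13×10^11 − 1.43×10^11 = 4.70×10^11 K⁴.
q = 5.67×10⁻⁸ × 4.70×10^11 / 2.070 = 12900 W/m².
Q = q·A = 12900 × 3.4 = 43800 W.

Q ≈ 43800 W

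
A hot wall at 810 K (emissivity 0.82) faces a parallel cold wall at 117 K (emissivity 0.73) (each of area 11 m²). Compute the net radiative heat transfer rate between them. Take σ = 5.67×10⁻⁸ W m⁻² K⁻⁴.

For two large parallel gray plates, q = σ(T₁⁴ − T₂⁴) / (1/ε₁ + 1/ε₂ − 1).
1/ε₁ + 1/ε₂ − 1 = 1/0.82 + 1/0.73 − 1 = 1.589.
T₁⁴ − T₂⁴ = 4.30×10^11 − 1.87×10^8 = 4.30×10^11 K⁴.
q = 5.67×10⁻⁸ × 4.30×10^11 / 1.589 = 15300 W/m².
Q = q·A = 15300 × 11 = 1.69×10^5 W.

Q ≈ 1.69×10^5 W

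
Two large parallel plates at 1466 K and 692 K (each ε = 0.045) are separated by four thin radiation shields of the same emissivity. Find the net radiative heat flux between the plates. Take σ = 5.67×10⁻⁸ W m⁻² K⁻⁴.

q ≈ 1150 W/m²

Each of the 5 gaps contributes resistance (2/ε − 1) = 2/0.045 − 1 = 43.44; total = 217.2.
q = σ(T₁⁴ − T₂⁴) / 217.2 = 5.67×10⁻⁸ × 4.39×10^12 / 217.2 = 1150 W/m².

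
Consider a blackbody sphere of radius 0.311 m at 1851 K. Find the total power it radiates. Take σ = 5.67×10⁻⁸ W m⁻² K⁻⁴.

A = 4πr² = 4π × (0.311)² = 1.22 m².
P = σAT⁴ = 5.67×10⁻⁸ × 1.22 × (1851)⁴ = 5.67×10⁻⁸ × 1.22 × 1.17×10^13.
P = 8.09×10^5 W.

P ≈ 8.09×10^5 W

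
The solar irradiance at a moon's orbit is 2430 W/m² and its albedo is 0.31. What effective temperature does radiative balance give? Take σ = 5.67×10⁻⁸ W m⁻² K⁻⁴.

T ≈ 293 K

Power absorbed = (1−a)S·πR²; power emitted = 4πR²σT⁴. Equating and cancelling πR²:
T = ((1−a)S / 4σ)^(1/4) = (1680 / (4 × 5.67×10⁻⁸))^(1/4) = (7.39×10^9)^(1/4).
T = 293 K.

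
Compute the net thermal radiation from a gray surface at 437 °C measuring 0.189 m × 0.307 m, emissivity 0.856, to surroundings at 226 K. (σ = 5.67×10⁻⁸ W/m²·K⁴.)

A = 0.189 × 0.307 = 0.0580 m².
Convert: 437 °C = 710 K.
Q = εσA(T⁴ − T_s⁴). T⁴ − T_s⁴ = (710)⁴ − (226)⁴ = 2.54×10^11 − 2.61×10^9 = 2.52×10^11 K⁴.
Q = 0.856 × 5.67×10⁻⁸ × 0.0580 × 2.52×10^11 = 708 W.

Q ≈ 708 W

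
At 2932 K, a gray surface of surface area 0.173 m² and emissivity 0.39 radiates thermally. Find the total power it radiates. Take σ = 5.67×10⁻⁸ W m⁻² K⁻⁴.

Stefan–Boltzmann: P = εσAT⁴ = 0.39 × 5.67×10⁻⁸ × 0.173 × (2932)⁴ = 0.39 × 5.67×10⁻⁸ × 0.173 × 7.39×10^13.
P = 2.83×10^5 W.

P ≈ 2.83×10^5 W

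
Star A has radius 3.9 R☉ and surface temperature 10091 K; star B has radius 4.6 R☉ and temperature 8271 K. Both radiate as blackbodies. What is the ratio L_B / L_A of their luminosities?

L_B/L_A ≈ 0.628

L = 4πR²σT⁴ ∝ R²T⁴, so L_B/L_A = (4.6/3.9)² × (8271/10091)⁴ = 1.39 × 0.451 = 0.628.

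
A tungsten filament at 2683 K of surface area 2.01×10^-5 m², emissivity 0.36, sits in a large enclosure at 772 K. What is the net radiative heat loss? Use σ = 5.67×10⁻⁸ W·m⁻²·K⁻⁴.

Q = εσA(T⁴ − T_s⁴). T⁴ − T_s⁴ = (2683)⁴ − (772)⁴ = 5.18×10^13 − 3.55×10^11 = 5.15×10^13 K⁴.
Q = 0.36 × 5.67×10⁻⁸ × 2.01×10^-5 × 5.15×10^13 = 21.1 W.

Q ≈ 21.1 W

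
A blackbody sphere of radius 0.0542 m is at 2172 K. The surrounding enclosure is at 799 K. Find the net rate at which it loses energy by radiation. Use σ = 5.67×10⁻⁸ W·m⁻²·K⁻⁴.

A = 4πr² = 4π × (0.0542)² = 0.0369 m².
Q = σA(T⁴ − T_s⁴). T⁴ − T_s⁴ = (2172)⁴ − (799)⁴ = 2.23×10^13 − 4.08×10^11 = 2.18×10^13 K⁴.
Q = 5.67×10⁻⁸ × 0.0369 × 2.18×10^13 = 45700 W.

Q ≈ 45700 W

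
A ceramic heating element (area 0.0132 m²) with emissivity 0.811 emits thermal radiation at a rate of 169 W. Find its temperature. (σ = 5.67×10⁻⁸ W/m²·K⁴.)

From P = εσAT⁴, T = (P / εσA)^(1/4) = (169 / (0.811 × 5.67×10⁻⁸ × 0.0132))^(1/4).
T = (2.78×10^11)^(1/4) = 726 K.

T ≈ 726 K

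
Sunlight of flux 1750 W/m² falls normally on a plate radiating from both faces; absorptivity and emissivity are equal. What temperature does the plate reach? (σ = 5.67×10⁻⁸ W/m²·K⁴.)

T ≈ 352 K

Absorbed flux αS = emitted flux 2εσT⁴ per unit area; with α = ε this gives T = (S/2σ)^(1/4).
T = (1750 / (2 × 5.67×10⁻⁸))^(1/4) = (1.54×10^10)^(1/4).
T = 352 K.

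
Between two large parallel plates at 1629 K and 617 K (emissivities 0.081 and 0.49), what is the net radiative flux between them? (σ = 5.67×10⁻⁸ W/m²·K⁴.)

For two large parallel gray plates, q = σ(T₁⁴ − T₂⁴) / (1/ε₁ + 1/ε₂ − 1).
1/ε₁ + 1/ε₂ − 1 = 1/0.081 + 1/0.49 − 1 = 13.39.
T₁⁴ − T₂⁴ = 7.04×10^12 − 1.45×10^11 = 6.90×10^12 K⁴.
q = 5.67×10⁻⁸ × 6.90×10^12 / 13.39 = 29200 W/m².

q ≈ 29200 W/m²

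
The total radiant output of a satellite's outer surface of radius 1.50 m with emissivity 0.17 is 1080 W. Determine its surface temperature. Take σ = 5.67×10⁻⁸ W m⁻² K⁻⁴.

A = 4πr² = 4π × (1.50)² = 28.3 m².
From P = εσAT⁴, T = (P / εσA)^(1/4) = (1080 / (0.17 × 5.67×10⁻⁸ × 28.3))^(1/4).
T = (3.96×10^9)^(1/4) = 251 K.

T ≈ 251 K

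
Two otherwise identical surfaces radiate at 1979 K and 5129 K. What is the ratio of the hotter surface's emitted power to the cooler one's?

P ∝ T⁴, so the ratio is (5129/1979)⁴ = (2.592)⁴ = 45.1.

ratio ≈ 45.1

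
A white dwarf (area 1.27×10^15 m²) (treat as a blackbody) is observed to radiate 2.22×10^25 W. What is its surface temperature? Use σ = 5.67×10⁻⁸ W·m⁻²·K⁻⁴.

From P = σAT⁴, T = (P / σA)^(1/4) = (2.22×10^25 / (5.67×10⁻⁸ × 1.27×10^15))^(1/4).
T = (3.08×10^17)^(1/4) = 23600 K.

T ≈ 23600 K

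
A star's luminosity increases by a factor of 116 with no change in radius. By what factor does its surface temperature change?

factor ≈ 3.28

P ∝ T⁴ ⇒ T ∝ P^(1/4), so T scales by (116)^(1/4) = 3.28.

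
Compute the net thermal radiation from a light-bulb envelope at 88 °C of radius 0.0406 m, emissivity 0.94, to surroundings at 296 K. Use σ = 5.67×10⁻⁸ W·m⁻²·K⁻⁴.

A = 4πr² = 4π × (0.0406)² = 0.0207 m².
Convert: 88 °C = 361 K.
Q = εσA(T⁴ − T_s⁴). T⁴ − T_s⁴ = (361)⁴ − (296)⁴ = 1.70×10^10 − 7.68×10^9 = 9.31×10^9 K⁴.
Q = 0.94 × 5.67×10⁻⁸ × 0.0207 × 9.31×10^9 = 10.3 W.

Q ≈ 10.3 W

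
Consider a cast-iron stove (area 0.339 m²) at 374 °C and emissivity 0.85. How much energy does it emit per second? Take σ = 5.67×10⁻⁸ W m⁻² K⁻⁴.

374 °C = 647 K.
Stefan–Boltzmann: P = εσAT⁴ = 0.85 × 5.67×10⁻⁸ × 0.339 × (647)⁴ = 0.85 × 5.67×10⁻⁸ × 0.339 × 1.75×10^11.
P = 2860 W.

P ≈ 2860 W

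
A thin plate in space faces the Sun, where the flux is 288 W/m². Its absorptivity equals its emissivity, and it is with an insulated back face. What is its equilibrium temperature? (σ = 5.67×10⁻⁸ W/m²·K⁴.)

Absorbed flux αS = emitted flux εσT⁴ (one radiating face); with α = ε, T = (S/σ)^(1/4).
T = (288 / 5.67×10⁻⁸)^(1/4) = (5.08×10^9)^(1/4).
T = 267 K.

T ≈ 267 K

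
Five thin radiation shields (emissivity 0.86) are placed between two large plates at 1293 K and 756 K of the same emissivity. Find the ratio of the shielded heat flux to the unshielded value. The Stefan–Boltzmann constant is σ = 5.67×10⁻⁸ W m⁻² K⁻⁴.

ratio ≈ 0.167

With N identical shields there are N+1 = 6 gaps in series, each with the same radiative resistance, so the flux falls to 1/(N+1) of its unshielded value.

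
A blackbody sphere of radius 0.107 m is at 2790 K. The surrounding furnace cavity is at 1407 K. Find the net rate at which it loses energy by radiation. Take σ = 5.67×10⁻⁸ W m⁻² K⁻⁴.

Q ≈ 4.62×10^5 W

A = 4πr² = 4π × (0.107)² = 0.144 m².
Q = σA(T⁴ − T_s⁴). T⁴ − T_s⁴ = (2790)⁴ − (1407)⁴ = 6.06×10^13 − 3.92×10^12 = 5.67×10^13 K⁴.
Q = 5.67×10⁻⁸ × 0.144 × 5.67×10^13 = 4.62×10^5 W.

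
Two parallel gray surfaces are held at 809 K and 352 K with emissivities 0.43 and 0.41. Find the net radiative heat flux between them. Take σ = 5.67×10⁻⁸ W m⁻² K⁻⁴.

For two large parallel gray plates, q = σ(T₁⁴ − T₂⁴) / (1/ε₁ + 1/ε₂ − 1).
1/ε₁ + 1/ε₂ − 1 = 1/0.43 + 1/0.41 − 1 = 3.765.
T₁⁴ − T₂⁴ = 4.28×10^11 − 1.54×10^10 = 4.13×10^11 K⁴.
q = 5.67×10⁻⁸ × 4.13×10^11 / 3.765 = 6220 W/m².

q ≈ 6220 W/m²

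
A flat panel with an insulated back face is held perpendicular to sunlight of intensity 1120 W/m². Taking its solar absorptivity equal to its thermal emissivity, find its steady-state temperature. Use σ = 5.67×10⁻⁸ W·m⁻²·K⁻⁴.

Absorbed flux αS = emitted flux εσT⁴ (one radiating face); with α = ε, T = (S/σ)^(1/4).
T = (1120 / 5.67×10⁻⁸)^(1/4) = (1.98×10^10)^(1/4).
T = 375 K.

T ≈ 375 K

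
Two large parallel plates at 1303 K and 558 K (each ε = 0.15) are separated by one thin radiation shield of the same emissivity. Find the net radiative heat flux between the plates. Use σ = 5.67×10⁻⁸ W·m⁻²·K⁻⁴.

Each of the 2 gaps contributes resistance (2/ε − 1) = 2/0.15 − 1 = 12.33; total = 24.67.
q = σ(T₁⁴ − T₂⁴) / 24.67 = 5.67×10⁻⁸ × 2.79×10^12 / 24.67 = 6400 W/m².

q ≈ 6400 W/m²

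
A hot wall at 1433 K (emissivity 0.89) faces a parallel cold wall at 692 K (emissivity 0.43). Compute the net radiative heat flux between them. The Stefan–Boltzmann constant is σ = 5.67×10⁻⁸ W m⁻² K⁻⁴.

q ≈ 92300 W/m²

For two large parallel gray plates, q = σ(T₁⁴ − T₂⁴) / (1/ε₁ + 1/ε₂ − 1).
1/ε₁ + 1/ε₂ − 1 = 1/0.89 + 1/0.43 − 1 = 2.449.
T₁⁴ − T₂⁴ = 4.22×10^12 − 2.29×10^11 = 3.99×10^12 K⁴.
q = 5.67×10⁻⁸ × 3.99×10^12 / 2.449 = 92300 W/m².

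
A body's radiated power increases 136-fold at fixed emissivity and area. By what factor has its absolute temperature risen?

P ∝ T⁴ ⇒ T ∝ P^(1/4), so T scales by (136)^(1/4) = 3.41.

factor ≈ 3.41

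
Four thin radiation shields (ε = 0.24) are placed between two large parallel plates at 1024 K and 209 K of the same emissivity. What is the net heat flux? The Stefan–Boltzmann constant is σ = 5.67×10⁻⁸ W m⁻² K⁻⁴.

Each of the 5 gaps contributes resistance (2/ε − 1) = 2/0.24 − 1 = 7.333; total = 36.67.
q = σ(T₁⁴ − T₂⁴) / 36.67 = 5.67×10⁻⁸ × 1.10×10^12 / 36.67 = 1700 W/m².

q ≈ 1700 W/m²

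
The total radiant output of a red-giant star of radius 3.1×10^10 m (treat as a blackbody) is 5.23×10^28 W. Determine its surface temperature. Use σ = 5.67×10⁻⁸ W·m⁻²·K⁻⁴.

T ≈ 2960 K

A = 4πr² = 4π × (3.1×10^10)² = 1.21×10^22 m².
From P = σAT⁴, T = (P / σA)^(1/4) = (5.23×10^28 / (5.67×10⁻⁸ × 1.21×10^22))^(1/4).
T = (7.64×10^13)^(1/4) = 2960 K.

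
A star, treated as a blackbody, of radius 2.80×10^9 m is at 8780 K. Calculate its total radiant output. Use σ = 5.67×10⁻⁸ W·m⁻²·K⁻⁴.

A = 4πr² = 4π × (2.80×10^9)² = 9.85×10^19 m².
P = σAT⁴ = 5.67×10⁻⁸ × 9.85×10^19 × (8780)⁴ = 5.67×10⁻⁸ × 9.85×10^19 × 5.94×10^15.
P = 3.32×10^28 W.

P ≈ 3.32×10^28 W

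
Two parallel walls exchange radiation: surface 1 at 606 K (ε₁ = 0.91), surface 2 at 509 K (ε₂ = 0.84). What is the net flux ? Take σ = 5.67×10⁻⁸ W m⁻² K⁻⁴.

For two large parallel gray plates, q = σ(T₁⁴ − T₂⁴) / (1/ε₁ + 1/ε₂ − 1).
1/ε₁ + 1/ε₂ − 1 = 1/0.91 + 1/0.84 − 1 = 1.289.
T₁⁴ − T₂⁴ = 1.35×10^11 − 6.71×10^10 = 6.77×10^10 K⁴.
q = 5.67×10⁻⁸ × 6.77×10^10 / 1.289 = 2980 W/m².

q ≈ 2980 W/m²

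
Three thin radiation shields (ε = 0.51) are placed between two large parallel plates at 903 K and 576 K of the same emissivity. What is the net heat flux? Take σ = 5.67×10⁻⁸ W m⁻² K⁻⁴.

Each of the 4 gaps contributes resistance (2/ε − 1) = 2/0.51 − 1 = 2.922; total = 11.69.
q = σ(T₁⁴ − T₂⁴) / 11.69 = 5.67×10⁻⁸ × 5.55×10^11 / 11.69 = 2690 W/m².

q ≈ 2690 W/m²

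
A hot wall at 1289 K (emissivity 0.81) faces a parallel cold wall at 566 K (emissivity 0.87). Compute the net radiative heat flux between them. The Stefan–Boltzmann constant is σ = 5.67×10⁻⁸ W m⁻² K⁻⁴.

q ≈ 1.09×10^5 W/m²

For two large parallel gray plates, q = σ(T₁⁴ − T₂⁴) / (1/ε₁ + 1/ε₂ − 1).
1/ε₁ + 1/ε₂ − 1 = 1/0.81 + 1/0.87 − 1 = 1.384.
T₁⁴ − T₂⁴ = 2.76×10^12 − 1.03×10^11 = 2.66×10^12 K⁴.
q = 5.67×10⁻⁸ × 2.66×10^12 / 1.384 = 1.09×10^5 W/m².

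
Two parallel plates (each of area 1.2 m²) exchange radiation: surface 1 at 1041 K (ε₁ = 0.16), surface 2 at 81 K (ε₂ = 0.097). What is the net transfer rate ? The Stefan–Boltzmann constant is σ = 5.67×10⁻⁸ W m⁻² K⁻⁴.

Q ≈ 5140 W

For two large parallel gray plates, q = σ(T₁⁴ − T₂⁴) / (1/ε₁ + 1/ε₂ − 1).
1/ε₁ + 1/ε₂ − 1 = 1/0.16 + 1/0.097 − 1 = 15.56.
T₁⁴ − T₂⁴ = 1.17×10^12 − 4.30×10^7 = 1.17×10^12 K⁴.
q = 5.67×10⁻⁸ × 1.17×10^12 / 15.56 = 4280 W/m².
Q = q·A = 4280 × 1.2 = 5140 W.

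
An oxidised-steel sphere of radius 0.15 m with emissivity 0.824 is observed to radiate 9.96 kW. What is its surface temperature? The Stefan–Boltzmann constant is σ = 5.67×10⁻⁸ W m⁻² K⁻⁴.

A = 4πr² = 4π × (0.15)² = 0.283 m².
From P = εσAT⁴, T = (P / εσA)^(1/4) = (9960 / (0.824 × 5.67×10⁻⁸ × 0.283))^(1/4).
T = (7.54×10^11)^(1/4) = 932 K.

T ≈ 932 K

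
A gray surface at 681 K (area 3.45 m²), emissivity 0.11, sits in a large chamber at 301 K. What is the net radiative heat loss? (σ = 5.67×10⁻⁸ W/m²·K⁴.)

Q = εσA(T⁴ − T_s⁴). T⁴ − T_s⁴ = (681)⁴ − (301)⁴ = 2.15×10^11 − 8.21×10^9 = 2.07×10^11 K⁴.
Q = 0.11 × 5.67×10⁻⁸ × 3.45 × 2.07×10^11 = 4450 W.

Q ≈ 4450 W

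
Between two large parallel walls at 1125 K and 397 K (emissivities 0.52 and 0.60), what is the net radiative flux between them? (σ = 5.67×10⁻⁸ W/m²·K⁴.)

For two large parallel gray plates, q = σ(T₁⁴ − T₂⁴) / (1/ε₁ + 1/ε₂ − 1).
1/ε₁ + 1/ε₂ − 1 = 1/0.52 + 1/0.60 − 1 = 2.590.
T₁⁴ − T₂⁴ = 1.60×10^12 − 2.48×10^10 = 1.58×10^12 K⁴.
q = 5.67×10⁻⁸ × 1.58×10^12 / 2.590 = 34500 W/m².

q ≈ 34500 W/m²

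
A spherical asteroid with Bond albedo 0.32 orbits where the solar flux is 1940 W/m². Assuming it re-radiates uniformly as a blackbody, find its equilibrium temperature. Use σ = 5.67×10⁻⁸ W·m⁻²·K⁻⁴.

T ≈ 276 K

Power absorbed = (1−a)S·πR²; power emitted = 4πR²σT⁴. Equating and cancelling πR²:
T = ((1−a)S / 4σ)^(1/4) = (1320 / (4 × 5.67×10⁻⁸))^(1/4) = (5.82×10^9)^(1/4).
T = 276 K.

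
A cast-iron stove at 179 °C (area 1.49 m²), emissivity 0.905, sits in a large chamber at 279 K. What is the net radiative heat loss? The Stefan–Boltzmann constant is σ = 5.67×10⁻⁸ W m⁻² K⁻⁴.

Q ≈ 2730 W

Convert: 179 °C = 452 K.
Q = εσA(T⁴ − T_s⁴). T⁴ − T_s⁴ = (452)⁴ − (279)⁴ = 4.17×10^10 − 6.06×10^9 = 3.57×10^10 K⁴.
Q = 0.905 × 5.67×10⁻⁸ × 1.49 × 3.57×10^10 = 2730 W.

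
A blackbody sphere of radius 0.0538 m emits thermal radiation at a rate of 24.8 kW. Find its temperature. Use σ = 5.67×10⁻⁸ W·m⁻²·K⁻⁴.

A = 4πr² = 4π × (0.0538)² = 0.0364 m².
From P = σAT⁴, T = (P / σA)^(1/4) = (24800 / (5.67×10⁻⁸ × 0.0364))^(1/4).
T = (1.20×10^13)^(1/4) = 1860 K.

T ≈ 1860 K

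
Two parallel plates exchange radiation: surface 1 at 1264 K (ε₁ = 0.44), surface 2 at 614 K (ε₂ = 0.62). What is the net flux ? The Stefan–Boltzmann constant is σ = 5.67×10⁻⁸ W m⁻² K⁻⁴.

For two large parallel gray plates, q = σ(T₁⁴ − T₂⁴) / (1/ε₁ + 1/ε₂ − 1).
1/ε₁ + 1/ε₂ − 1 = 1/0.44 + 1/0.62 − 1 = 2.886.
T₁⁴ − T₂⁴ = 2.55×10^12 − 1.42×10^11 = 2.41×10^12 K⁴.
q = 5.67×10⁻⁸ × 2.41×10^12 / 2.886 = 47400 W/m².

q ≈ 47400 W/m²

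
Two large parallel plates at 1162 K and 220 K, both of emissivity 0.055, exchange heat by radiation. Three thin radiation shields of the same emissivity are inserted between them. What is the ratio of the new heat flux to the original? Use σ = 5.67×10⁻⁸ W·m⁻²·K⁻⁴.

ratio ≈ 0.250

With N identical shields there are N+1 = 4 gaps in series, each with the same radiative resistance, so the flux falls to 1/(N+1) of its unshielded value.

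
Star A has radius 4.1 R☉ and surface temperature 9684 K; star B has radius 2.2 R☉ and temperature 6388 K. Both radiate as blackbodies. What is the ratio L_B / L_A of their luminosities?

L_B/L_A ≈ 0.0545

L = 4πR²σT⁴ ∝ R²T⁴, so L_B/L_A = (2.2/4.1)² × (6388/9684)⁴ = 0.288 × 0.189 = 0.0545.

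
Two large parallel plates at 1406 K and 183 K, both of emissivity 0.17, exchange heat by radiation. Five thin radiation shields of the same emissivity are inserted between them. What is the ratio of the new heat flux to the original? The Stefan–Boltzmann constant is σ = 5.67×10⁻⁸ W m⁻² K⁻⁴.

With N identical shields there are N+1 = 6 gaps in series, each with the same radiative resistance, so the flux falls to 1/(N+1) of its unshielded value.

ratio ≈ 0.167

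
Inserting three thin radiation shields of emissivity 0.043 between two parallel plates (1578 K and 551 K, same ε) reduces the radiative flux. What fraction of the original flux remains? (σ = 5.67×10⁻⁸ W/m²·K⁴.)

With N identical shields there are N+1 = 4 gaps in series, each with the same radiative resistance, so the flux falls to 1/(N+1) of its unshielded value.

ratio ≈ 0.250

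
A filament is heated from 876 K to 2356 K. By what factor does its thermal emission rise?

P ∝ T⁴, so the ratio is (2356/876)⁴ = (2.689)⁴ = 52.3.

ratio ≈ 52.3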